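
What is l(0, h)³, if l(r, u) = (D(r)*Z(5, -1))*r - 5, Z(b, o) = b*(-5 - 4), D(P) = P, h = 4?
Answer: -125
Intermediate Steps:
Z(b, o) = -9*b (Z(b, o) = b*(-9) = -9*b)
l(r, u) = -5 - 45*r² (l(r, u) = (r*(-9*5))*r - 5 = (r*(-45))*r - 5 = (-45*r)*r - 5 = -45*r² - 5 = -5 - 45*r²)
l(0, h)³ = (-5 - 45*0²)³ = (-5 - 45*0)³ = (-5 + 0)³ = (-5)³ = -125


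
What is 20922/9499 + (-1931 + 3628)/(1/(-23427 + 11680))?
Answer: -189359304919/9499 ≈ -1.9935e+7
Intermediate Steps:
20922/9499 + (-1931 + 3628)/(1/(-23427 + 11680)) = 20922*(1/9499) + 1697/(1/(-11747)) = 20922/9499 + 1697/(-1/11747) = 20922/9499 + 1697*(-11747) = 20922/9499 - 19934659 = -189359304919/9499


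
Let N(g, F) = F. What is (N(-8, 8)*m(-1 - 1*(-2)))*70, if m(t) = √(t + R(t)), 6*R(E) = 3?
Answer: 280*√6 ≈ 685.86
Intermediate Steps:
R(E) = ½ (R(E) = (⅙)*3 = ½)
m(t) = √(½ + t) (m(t) = √(t + ½) = √(½ + t))
(N(-8, 8)*m(-1 - 1*(-2)))*70 = (8*(√(2 + 4*(-1 - 1*(-2)))/2))*70 = (8*(√(2 + 4*(-1 + 2))/2))*70 = (8*(√(2 + 4*1)/2))*70 = (8*(√(2 + 4)/2))*70 = (8*(√6/2))*70 = (4*√6)*70 = 280*√6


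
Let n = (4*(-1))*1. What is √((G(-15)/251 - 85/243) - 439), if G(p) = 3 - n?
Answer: I*√20177057433/6777 ≈ 20.96*I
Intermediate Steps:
n = -4 (n = -4*1 = -4)
G(p) = 7 (G(p) = 3 - 1*(-4) = 3 + 4 = 7)
√((G(-15)/251 - 85/243) - 439) = √((7/251 - 85/243) - 439) = √(-19634/60993 - 439) = √(-26795561/60993) = I*√20177057433/6777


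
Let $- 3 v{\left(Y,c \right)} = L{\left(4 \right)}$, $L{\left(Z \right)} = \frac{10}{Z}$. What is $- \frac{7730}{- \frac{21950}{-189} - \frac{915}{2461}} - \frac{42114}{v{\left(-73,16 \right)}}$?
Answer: $\frac{2717609843682}{53846015} \approx 50470.0$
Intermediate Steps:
$v{\left(Y,c \right)} = - \frac{5}{6}$ ($v{\left(Y,c \right)} = - \frac{10 \cdot \frac{1}{4}}{3} = \left(- \frac{1}{3}\right) \frac{5}{2} = - \frac{5}{6}$)
$- \frac{7730}{- \frac{21950}{-189} - \frac{915}{2461}} - \frac{42114}{v{\left(-73,16 \right)}} = - \frac{7730}{- \frac{21950}{-189} - \frac{915}{2461}} - \frac{42114}{- \frac{5}{6}} = - \frac{7730}{\left(-21950\right) \left(- \frac{1}{189}\right) - \frac{915}{2461}} - - \frac{252684}{5} = - \frac{7730}{\frac{21950}{189} - \frac{915}{2461}} + \frac{252684}{5} = - \frac{7730}{\frac{53846015}{465129}} + \frac{252684}{5} = \left(-7730\right) \frac{465129}{53846015} + \frac{252684}{5} = - \frac{719089434}{10769203} + \frac{252684}{5} = \frac{2717609843682}{53846015}$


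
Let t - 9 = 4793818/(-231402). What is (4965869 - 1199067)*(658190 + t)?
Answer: 286849074944183180/115701 ≈ 2.4792e+12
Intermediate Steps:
t = -1355600/115701 (t = 9 + 4793818/(-231402) = 9 + 4793818*(-1/231402) = 9 - 2396909/115701 = -1355600/115701 ≈ -11.716)
(4965869 - 1199067)*(658190 + t) = (4965869 - 1199067)*(658190 - 1355600/115701) = 3766802*(76151885590/115701) = 286849074944183180/115701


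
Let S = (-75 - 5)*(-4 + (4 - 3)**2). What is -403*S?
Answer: -96720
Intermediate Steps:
S = 240 (S = -80*(-4 + 1**2) = -80*(-4 + 1) = -80*(-3) = 240)
-403*S = -403*240 = -96720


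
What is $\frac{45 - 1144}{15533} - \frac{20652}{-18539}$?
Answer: $\frac{42916165}{41138041} \approx 1.0432$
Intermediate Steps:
$\frac{45 - 1144}{15533} - \frac{20652}{-18539} = \left(45 - 1144\right) \frac{1}{15533} - - \frac{20652}{18539} = \left(-1099\right) \frac{1}{15533} + \frac{20652}{18539} = - \frac{157}{2219} + \frac{20652}{18539} = \frac{42916165}{41138041}$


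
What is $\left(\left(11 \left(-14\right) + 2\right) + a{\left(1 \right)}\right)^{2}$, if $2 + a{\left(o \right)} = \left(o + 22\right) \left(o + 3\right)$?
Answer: $3844$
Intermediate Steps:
$a{\left(o \right)} = -2 + \left(3 + o\right) \left(22 + o\right)$ ($a{\left(o \right)} = -2 + \left(o + 22\right) \left(o + 3\right) = -2 + \left(22 + o\right) \left(3 + o\right) = -2 + \left(3 + o\right) \left(22 + o\right)$)
$\left(\left(11 \left(-14\right) + 2\right) + a{\left(1 \right)}\right)^{2} = \left(\left(11 \left(-14\right) + 2\right) + \left(64 + 1^{2} + 25 \cdot 1\right)\right)^{2} = \left(\left(-154 + 2\right) + \left(64 + 1 + 25\right)\right)^{2} = \left(-152 + 90\right)^{2} = \left(-62\right)^{2} = 3844$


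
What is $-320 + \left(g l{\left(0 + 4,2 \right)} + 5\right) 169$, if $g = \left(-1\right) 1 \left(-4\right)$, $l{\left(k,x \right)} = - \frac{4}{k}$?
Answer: $-151$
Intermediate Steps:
$g = 4$ ($g = \left(-1\right) \left(-4\right) = 4$)
$-320 + \left(g l{\left(0 + 4,2 \right)} + 5\right) 169 = -320 + \left(4 \left(- \frac{4}{0 + 4}\right) + 5\right) 169 = -320 + \left(4 \left(- \frac{4}{4}\right) + 5\right) 169 = -320 + \left(4 \left(\left(-4\right) \frac{1}{4}\right) + 5\right) 169 = -320 + \left(4 \left(-1\right) + 5\right) 169 = -320 + \left(-4 + 5\right) 169 = -320 + 1 \cdot 169 = -320 + 169 = -151$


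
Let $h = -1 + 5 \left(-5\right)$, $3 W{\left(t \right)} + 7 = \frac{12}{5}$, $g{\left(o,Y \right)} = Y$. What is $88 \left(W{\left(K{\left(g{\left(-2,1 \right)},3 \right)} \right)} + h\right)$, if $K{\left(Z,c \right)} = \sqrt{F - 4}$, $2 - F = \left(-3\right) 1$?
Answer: $- \frac{36344}{15} \approx -2422.9$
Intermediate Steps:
$F = 5$ ($F = 2 - \left(-3\right) 1 = 2 - -3 = 2 + 3 = 5$)
$K{\left(Z,c \right)} = 1$ ($K{\left(Z,c \right)} = \sqrt{5 - 4} = \sqrt{1} = 1$)
$W{\left(t \right)} = - \frac{23}{15}$ ($W{\left(t \right)} = - \frac{7}{3} + \frac{12 \cdot \frac{1}{5}}{3} = - \frac{7}{3} + \frac{1}{3} \cdot \frac{12}{5} = - \frac{7}{3} + \frac{4}{5} = - \frac{23}{15}$)
$h = -26$ ($h = -1 - 25 = -26$)
$88 \left(W{\left(K{\left(g{\left(-2,1 \right)},3 \right)} \right)} + h\right) = 88 \left(- \frac{23}{15} - 26\right) = 88 \left(- \frac{413}{15}\right) = - \frac{36344}{15}$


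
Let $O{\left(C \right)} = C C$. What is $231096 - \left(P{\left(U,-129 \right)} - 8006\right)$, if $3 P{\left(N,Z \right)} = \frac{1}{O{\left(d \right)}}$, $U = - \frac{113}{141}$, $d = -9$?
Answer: $\frac{58101785}{243} \approx 2.391 \cdot 10^{5}$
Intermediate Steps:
$O{\left(C \right)} = C^{2}$
$U = - \frac{113}{141}$ ($U = \left(-113\right) \frac{1}{141} = - \frac{113}{141} \approx -0.80142$)
$P{\left(N,Z \right)} = \frac{1}{243}$ ($P{\left(N,Z \right)} = \frac{1}{3 \left(-9\right)^{2}} = \frac{1}{3 \cdot 81} = \frac{1}{3} \cdot \frac{1}{81} = \frac{1}{243}$)
$231096 - \left(P{\left(U,-129 \right)} - 8006\right) = 231096 - \left(\frac{1}{243} - 8006\right) = 231096 - - \frac{1945457}{243} = 231096 + \frac{1945457}{243} = \frac{58101785}{243}$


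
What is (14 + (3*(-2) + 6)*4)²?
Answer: 196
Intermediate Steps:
(14 + (3*(-2) + 6)*4)² = (14 + (-6 + 6)*4)² = (14 + 0*4)² = (14 + 0)² = 14² = 196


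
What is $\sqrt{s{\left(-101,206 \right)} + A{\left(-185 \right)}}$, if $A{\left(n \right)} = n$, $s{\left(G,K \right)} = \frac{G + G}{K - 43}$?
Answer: $\frac{3 i \sqrt{549799}}{163} \approx 13.647 i$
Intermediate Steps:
$s{\left(G,K \right)} = \frac{2 G}{-43 + K}$
$\sqrt{s{\left(-101,206 \right)} + A{\left(-185 \right)}} = \sqrt{2 \left(-101\right) \frac{1}{-43 + 206} - 185} = \sqrt{2 \left(-101\right) \frac{1}{163} - 185} = \sqrt{- \frac{202}{163} - 185} = \sqrt{- \frac{30357}{163}} = \frac{3 i \sqrt{549799}}{163}$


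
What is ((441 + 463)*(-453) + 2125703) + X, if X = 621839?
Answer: 2338030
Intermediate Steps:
((441 + 463)*(-453) + 2125703) + X = ((441 + 463)*(-453) + 2125703) + 621839 = (904*(-453) + 2125703) + 621839 = (-409512 + 2125703) + 621839 = 1716191 + 621839 = 2338030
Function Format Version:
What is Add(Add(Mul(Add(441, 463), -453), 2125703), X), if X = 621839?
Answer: 2338030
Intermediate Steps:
Add(Add(Mul(Add(441, 463), -453), 2125703), X) = Add(Add(Mul(Add(441, 463), -453), 2125703), 621839) = Add(Add(Mul(904, -453), 2125703), 621839) = Add(Add(-409512, 2125703), 621839) = Add(1716191, 621839) = 2338030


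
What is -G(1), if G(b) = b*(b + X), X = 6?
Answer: -7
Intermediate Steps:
G(b) = b*(6 + b) (G(b) = b*(b + 6) = b*(6 + b))
-G(1) = -(6 + 1) = -7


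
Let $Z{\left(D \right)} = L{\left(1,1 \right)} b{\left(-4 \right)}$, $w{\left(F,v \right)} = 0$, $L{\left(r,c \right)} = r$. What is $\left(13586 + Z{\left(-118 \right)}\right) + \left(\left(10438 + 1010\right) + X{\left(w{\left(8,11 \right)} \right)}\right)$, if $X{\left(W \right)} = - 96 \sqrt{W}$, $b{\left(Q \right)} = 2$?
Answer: $25036$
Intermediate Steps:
$Z{\left(D \right)} = 2$ ($Z{\left(D \right)} = 1 \cdot 2 = 2$)
$\left(13586 + Z{\left(-118 \right)}\right) + \left(\left(10438 + 1010\right) + X{\left(w{\left(8,11 \right)} \right)}\right) = \left(13586 + 2\right) + \left(\left(10438 + 1010\right) - 96 \sqrt{0}\right) = 13588 + \left(11448 - 0\right) = 13588 + \left(11448 + 0\right) = 13588 + 11448 = 25036$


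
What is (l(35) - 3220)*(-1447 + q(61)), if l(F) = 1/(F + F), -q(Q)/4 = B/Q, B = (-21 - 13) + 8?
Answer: 19871852037/4270 ≈ 4.6538e+6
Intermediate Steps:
B = -26 (B = -34 + 8 = -26)
q(Q) = 104/Q (q(Q) = -(-104)/Q = 104/Q)
l(F) = 1/(2*F)
(l(35) - 3220)*(-1447 + q(61)) = ((1/2)/35 - 3220)*(-1447 + 104/61) = ((1/2)*(1/35) - 3220)*(-1447 + 104*(1/61)) = (1/70 - 3220)*(-1447 + 104/61) = -225399/70*(-88163/61) = 19871852037/4270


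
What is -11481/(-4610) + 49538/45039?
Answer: 745462939/207629790 ≈ 3.5903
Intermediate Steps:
-11481/(-4610) + 49538/45039 = -11481*(-1/4610) + 49538*(1/45039) = 11481/4610 + 49538/45039 = 745462939/207629790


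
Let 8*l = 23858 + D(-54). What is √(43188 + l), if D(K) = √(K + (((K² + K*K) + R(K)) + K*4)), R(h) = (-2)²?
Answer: √(738724 + 22*√46)/4 ≈ 214.89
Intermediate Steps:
R(h) = 4
D(K) = √(4 + 2*K² + 5*K) (D(K) = √(K + (((K² + K*K) + 4) + K*4)) = √(K + (((K² + K²) + 4) + 4*K)) = √(K + ((2*K² + 4) + 4*K)) = √(K + ((4 + 2*K²) + 4*K)) = √(K + (4 + 2*K² + 4*K)) = √(4 + 2*K² + 5*K))
l = 11929/4 + 11*√46/8 (l = (23858 + √(4 + 2*(-54)² + 5*(-54)))/8 = (23858 + √(4 + 2*2916 - 270))/8 = (23858 + √(4 + 5832 - 270))/8 = (23858 + √5566)/8 = (23858 + 11*√46)/8 = 11929/4 + 11*√46/8 ≈ 2991.6)
√(43188 + l) = √(43188 + (11929/4 + 11*√46/8)) = √(184681/4 + 11*√46/8)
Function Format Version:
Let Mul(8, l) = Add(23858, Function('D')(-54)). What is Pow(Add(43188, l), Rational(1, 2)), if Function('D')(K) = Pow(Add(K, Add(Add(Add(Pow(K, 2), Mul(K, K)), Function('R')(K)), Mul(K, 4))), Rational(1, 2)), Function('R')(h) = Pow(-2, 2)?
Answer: Mul(Rational(1, 4), Pow(Add(738724, Mul(22, Pow(46, Rational(1, 2)))), Rational(1, 2))) ≈ 214.89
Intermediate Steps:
Function('R')(h) = 4
Function('D')(K) = Pow(Add(4, Mul(2, Pow(K, 2)), Mul(5, K)), Rational(1, 2)) (Function('D')(K) = Pow(Add(K, Add(Add(Add(Pow(K, 2), Mul(K, K)), 4), Mul(K, 4))), Rational(1, 2)) = Pow(Add(K, Add(Add(Add(Pow(K, 2), Pow(K, 2)), 4), Mul(4, K))), Rational(1, 2)) = Pow(Add(K, Add(Add(Mul(2, Pow(K, 2)), 4), Mul(4, K))), Rational(1, 2)) = Pow(Add(K, Add(Add(4, Mul(2, Pow(K, 2))), Mul(4, K))), Rational(1, 2)) = Pow(Add(K, Add(4, Mul(2, Pow(K, 2)), Mul(4, K))), Rational(1, 2)) = Pow(Add(4, Mul(2, Pow(K, 2)), Mul(5, K)), Rational(1, 2)))
l = Add(Rational(11929, 4), Mul(Rational(11, 8), Pow(46, Rational(1, 2)))) (l = Mul(Rational(1, 8), Add(23858, Pow(Add(4, Mul(2, Pow(-54, 2)), Mul(5, -54)), Rational(1, 2)))) = Mul(Rational(1, 8), Add(23858, Pow(Add(4, Mul(2, 2916), -270), Rational(1, 2)))) = Mul(Rational(1, 8), Add(23858, Pow(Add(4, 5832, -270), Rational(1, 2)))) = Mul(Rational(1, 8), Add(23858, Pow(5566, Rational(1, 2)))) = Mul(Rational(1, 8), Add(23858, Mul(11, Pow(46, Rational(1, 2))))) = Add(Rational(11929, 4), Mul(Rational(11, 8), Pow(46, Rational(1, 2)))) ≈ 2991.6)
Pow(Add(43188, l), Rational(1, 2)) = Pow(Add(43188, Add(Rational(11929, 4), Mul(Rational(11, 8), Pow(46, Rational(1, 2))))), Rational(1, 2)) = Pow(Add(Rational(184681, 4), Mul(Rational(11, 8), Pow(46, Rational(1, 2)))), Rational(1, 2))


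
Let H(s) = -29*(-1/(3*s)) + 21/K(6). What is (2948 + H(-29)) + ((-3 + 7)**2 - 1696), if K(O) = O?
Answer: 7627/6 ≈ 1271.2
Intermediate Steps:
H(s) = 7/2 + 29/(3*s) (H(s) = -29*(-1/(3*s)) + 21/6 = -(-29)/(3*s) + 21*(1/6) = 29/(3*s) + 7/2 = 7/2 + 29/(3*s))
(2948 + H(-29)) + ((-3 + 7)**2 - 1696) = (2948 + (1/6)*(58 + 21*(-29))/(-29)) + ((-3 + 7)**2 - 1696) = (2948 + (1/6)*(-1/29)*(58 - 609)) + (4**2 - 1696) = (2948 + (1/6)*(-1/29)*(-551)) + (16 - 1696) = (2948 + 19/6) - 1680 = 17707/6 - 1680 = 7627/6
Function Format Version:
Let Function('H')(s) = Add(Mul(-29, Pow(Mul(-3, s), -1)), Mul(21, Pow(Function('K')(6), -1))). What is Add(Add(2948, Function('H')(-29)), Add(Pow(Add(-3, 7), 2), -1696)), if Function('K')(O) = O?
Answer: Rational(7627, 6) ≈ 1271.2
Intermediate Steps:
Function('H')(s) = Add(Rational(7, 2), Mul(Rational(29, 3), Pow(s, -1))) (Function('H')(s) = Add(Mul(-29, Pow(Mul(-3, s), -1)), Mul(21, Pow(6, -1))) = Add(Mul(-29, Mul(Rational(-1, 3), Pow(s, -1))), Mul(21, Rational(1, 6))) = Add(Mul(Rational(29, 3), Pow(s, -1)), Rational(7, 2)) = Add(Rational(7, 2), Mul(Rational(29, 3), Pow(s, -1))))
Add(Add(2948, Function('H')(-29)), Add(Pow(Add(-3, 7), 2), -1696)) = Add(Add(2948, Mul(Rational(1, 6), Pow(-29, -1), Add(58, Mul(21, -29)))), Add(Pow(Add(-3, 7), 2), -1696)) = Add(Add(2948, Mul(Rational(1, 6), Rational(-1, 29), Add(58, -609))), Add(Pow(4, 2), -1696)) = Add(Add(2948, Mul(Rational(1, 6), Rational(-1, 29), -551)), Add(16, -1696)) = Add(Add(2948, Rational(19, 6)), -1680) = Add(Rational(17707, 6), -1680) = Rational(7627, 6)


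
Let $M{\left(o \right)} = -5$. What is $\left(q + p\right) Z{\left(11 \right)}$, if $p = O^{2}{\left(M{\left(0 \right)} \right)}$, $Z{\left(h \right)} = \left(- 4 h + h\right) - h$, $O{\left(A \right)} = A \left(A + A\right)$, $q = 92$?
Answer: $-114048$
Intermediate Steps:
$O{\left(A \right)} = 2 A^{2}$ ($O{\left(A \right)} = A 2 A = 2 A^{2}$)
$Z{\left(h \right)} = - 4 h$ ($Z{\left(h \right)} = - 3 h - h = - 4 h$)
$p = 2500$ ($p = \left(2 \left(-5\right)^{2}\right)^{2} = \left(2 \cdot 25\right)^{2} = 50^{2} = 2500$)
$\left(q + p\right) Z{\left(11 \right)} = \left(92 + 2500\right) \left(\left(-4\right) 11\right) = 2592 \left(-44\right) = -114048$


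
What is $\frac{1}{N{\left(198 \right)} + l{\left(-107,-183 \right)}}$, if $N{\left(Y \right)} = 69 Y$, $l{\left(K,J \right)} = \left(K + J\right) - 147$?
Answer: $\frac{1}{13225} \approx 7.5614 \cdot 10^{-5}$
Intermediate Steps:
$l{\left(K,J \right)} = -147 + J + K$ ($l{\left(K,J \right)} = \left(J + K\right) - 147 = -147 + J + K$)
$\frac{1}{N{\left(198 \right)} + l{\left(-107,-183 \right)}} = \frac{1}{69 \cdot 198 - 437} = \frac{1}{13662 - 437} = \frac{1}{13225}$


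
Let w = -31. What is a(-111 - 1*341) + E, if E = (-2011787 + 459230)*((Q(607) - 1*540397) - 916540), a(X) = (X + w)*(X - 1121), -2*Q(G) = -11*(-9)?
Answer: 4524110698479/2 ≈ 2.2621e+12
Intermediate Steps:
Q(G) = -99/2 (Q(G) = -(-11)*(-9)/2 = -½*99 = -99/2)
a(X) = (-1121 + X)*(-31 + X) (a(X) = (X - 31)*(X - 1121) = (-31 + X)*(-1121 + X) = (-1121 + X)*(-31 + X))
E = 4524109178961/2 (E = (-2011787 + 459230)*((-99/2 - 1*540397) - 916540) = -1552557*((-99/2 - 540397) - 916540) = -1552557*(-1080893/2 - 916540) = -1552557*(-2913973/2) = 4524109178961/2 ≈ 2.2621e+12)
a(-111 - 1*341) + E = (34751 + (-111 - 1*341)² - 1152*(-111 - 1*341)) + 4524109178961/2 = (34751 + (-111 - 341)² - 1152*(-111 - 341)) + 4524109178961/2 = (34751 + (-452)² - 1152*(-452)) + 4524109178961/2 = (34751 + 204304 + 520704) + 4524109178961/2 = 759759 + 4524109178961/2 = 4524110698479/2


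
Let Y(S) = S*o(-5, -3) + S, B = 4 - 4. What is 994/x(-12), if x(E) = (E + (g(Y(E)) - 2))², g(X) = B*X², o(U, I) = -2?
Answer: 71/14 ≈ 5.0714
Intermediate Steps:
B = 0
Y(S) = -S (Y(S) = S*(-2) + S = -2*S + S = -S)
g(X) = 0 (g(X) = 0*X² = 0)
x(E) = (-2 + E)² (x(E) = (E + (0 - 2))² = (E - 2)² = (-2 + E)²)
994/x(-12) = 994/((-2 - 12)²) = 994/((-14)²) = 994/196 = 994*(1/196) = 71/14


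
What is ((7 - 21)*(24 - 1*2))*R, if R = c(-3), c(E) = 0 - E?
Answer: -924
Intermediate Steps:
c(E) = -E
R = 3 (R = -1*(-3) = 3)
((7 - 21)*(24 - 1*2))*R = ((7 - 21)*(24 - 1*2))*3 = -14*(24 - 2)*3 = -14*22*3 = -308*3 = -924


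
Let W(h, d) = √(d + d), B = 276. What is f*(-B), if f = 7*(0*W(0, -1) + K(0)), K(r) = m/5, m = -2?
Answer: 3864/5 ≈ 772.80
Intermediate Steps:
K(r) = -⅖ (K(r) = -2/5 = -2*⅕ = -⅖)
W(h, d) = √2*√d (W(h, d) = √(2*d) = √2*√d)
f = -14/5 (f = 7*(0*(√2*√(-1)) - ⅖) = 7*(0*(√2*I) - ⅖) = 7*(0*(I*√2) - ⅖) = 7*(0 - ⅖) = 7*(-⅖) = -14/5 ≈ -2.8000)
f*(-B) = -(-14)*276/5 = -14/5*(-276) = 3864/5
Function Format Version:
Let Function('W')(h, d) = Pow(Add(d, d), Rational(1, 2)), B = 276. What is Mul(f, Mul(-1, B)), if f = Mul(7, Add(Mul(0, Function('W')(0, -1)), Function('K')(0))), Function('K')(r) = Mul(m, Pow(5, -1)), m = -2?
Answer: Rational(3864, 5) ≈ 772.80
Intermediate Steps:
Function('K')(r) = Rational(-2, 5) (Function('K')(r) = Mul(-2, Pow(5, -1)) = Mul(-2, Rational(1, 5)) = Rational(-2, 5))
Function('W')(h, d) = Mul(Pow(2, Rational(1, 2)), Pow(d, Rational(1, 2))) (Function('W')(h, d) = Pow(Mul(2, d), Rational(1, 2)) = Mul(Pow(2, Rational(1, 2)), Pow(d, Rational(1, 2))))
f = Rational(-14, 5) (f = Mul(7, Add(Mul(0, Mul(Pow(2, Rational(1, 2)), Pow(-1, Rational(1, 2)))), Rational(-2, 5))) = Mul(7, Add(Mul(0, Mul(Pow(2, Rational(1, 2)), I)), Rational(-2, 5))) = Mul(7, Add(Mul(0, Mul(I, Pow(2, Rational(1, 2)))), Rational(-2, 5))) = Mul(7, Add(0, Rational(-2, 5))) = Mul(7, Rational(-2, 5)) = Rational(-14, 5) ≈ -2.8000)
Mul(f, Mul(-1, B)) = Mul(Rational(-14, 5), Mul(-1, 276)) = Mul(Rational(-14, 5), -276) = Rational(3864, 5)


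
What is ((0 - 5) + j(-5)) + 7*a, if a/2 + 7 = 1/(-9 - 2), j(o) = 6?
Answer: -1081/11 ≈ -98.273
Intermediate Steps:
a = -156/11 (a = -14 + 2/(-9 - 2) = -14 + 2/(-11) = -14 + 2*(-1/11) = -14 - 2/11 = -156/11 ≈ -14.182)
((0 - 5) + j(-5)) + 7*a = ((0 - 5) + 6) + 7*(-156/11) = (-5 + 6) - 1092/11 = 1 - 1092/11 = -1081/11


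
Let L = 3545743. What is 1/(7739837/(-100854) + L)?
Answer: 100854/357594624685 ≈ 2.8203e-7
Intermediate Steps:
1/(7739837/(-100854) + L) = 1/(7739837/(-100854) + 3545743) = 1/(7739837*(-1/100854) + 3545743) = 1/(-7739837/100854 + 3545743) = 1/(357594624685/100854) = 100854/357594624685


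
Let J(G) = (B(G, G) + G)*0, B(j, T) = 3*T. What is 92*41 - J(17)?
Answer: 3772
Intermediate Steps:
J(G) = 0 (J(G) = (3*G + G)*0 = (4*G)*0 = 0)
92*41 - J(17) = 92*41 - 1*0 = 3772 + 0 = 3772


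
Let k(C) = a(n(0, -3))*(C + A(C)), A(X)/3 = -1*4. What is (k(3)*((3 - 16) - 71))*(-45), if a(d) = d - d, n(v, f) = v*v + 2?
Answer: 0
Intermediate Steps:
n(v, f) = 2 + v**2 (n(v, f) = v**2 + 2 = 2 + v**2)
a(d) = 0
A(X) = -12 (A(X) = 3*(-1*4) = 3*(-4) = -12)
k(C) = 0 (k(C) = 0*(C - 12) = 0*(-12 + C) = 0)
(k(3)*((3 - 16) - 71))*(-45) = (0*((3 - 16) - 71))*(-45) = (0*(-13 - 71))*(-45) = (0*(-84))*(-45) = 0*(-45) = 0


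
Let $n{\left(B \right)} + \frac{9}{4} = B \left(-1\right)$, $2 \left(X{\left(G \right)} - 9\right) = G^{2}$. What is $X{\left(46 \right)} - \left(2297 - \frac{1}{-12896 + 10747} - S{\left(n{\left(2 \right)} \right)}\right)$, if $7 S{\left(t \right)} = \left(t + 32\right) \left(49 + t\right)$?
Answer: $- \frac{36192553}{34384} \approx -1052.6$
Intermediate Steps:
$X{\left(G \right)} = 9 + \frac{G^{2}}{2}$
$n{\left(B \right)} = - \frac{9}{4} - B$ ($n{\left(B \right)} = - \frac{9}{4} + B \left(-1\right) = - \frac{9}{4} - B$)
$S{\left(t \right)} = \frac{\left(32 + t\right) \left(49 + t\right)}{7}$ ($S{\left(t \right)} = \frac{\left(t + 32\right) \left(49 + t\right)}{7} = \frac{\left(32 + t\right) \left(49 + t\right)}{7}$)
$X{\left(46 \right)} - \left(2297 - \frac{1}{-12896 + 10747} - S{\left(n{\left(2 \right)} \right)}\right) = \left(9 + \frac{46^{2}}{2}\right) - \left(2073 - \frac{1}{-12896 + 10747} - \frac{81 \left(- \frac{9}{4} - 2\right)}{7} - \frac{\left(- \frac{9}{4} - 2\right)^{2}}{7}\right) = \left(9 + \frac{1}{2} \cdot 2116\right) - \left(2073 + \frac{1}{2149} - \frac{81 \left(- \frac{9}{4} - 2\right)}{7} - \frac{\left(- \frac{9}{4} - 2\right)^{2}}{7}\right) = \left(9 + 1058\right) + \left(\left(-2297 - \frac{1}{2149}\right) + \left(224 + \frac{\left(- \frac{17}{4}\right)^{2}}{7} + \frac{81}{7} \left(- \frac{17}{4}\right)\right)\right) = 1067 + \left(- \frac{4936254}{2149} + \left(224 + \frac{1}{7} \cdot \frac{289}{16} - \frac{1377}{28}\right)\right) = 1067 + \left(- \frac{4936254}{2149} + \left(224 + \frac{289}{112} - \frac{1377}{28}\right)\right) = 1067 + \left(- \frac{4936254}{2149} + \frac{19869}{112}\right) = 1067 - \frac{72880281}{34384} = - \frac{36192553}{34384}$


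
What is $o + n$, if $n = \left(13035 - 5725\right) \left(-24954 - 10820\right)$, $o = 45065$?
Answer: $-261462875$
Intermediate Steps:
$n = -261507940$ ($n = 7310 \left(-35774\right) = -261507940$)
$o + n = 45065 - 261507940 = -261462875$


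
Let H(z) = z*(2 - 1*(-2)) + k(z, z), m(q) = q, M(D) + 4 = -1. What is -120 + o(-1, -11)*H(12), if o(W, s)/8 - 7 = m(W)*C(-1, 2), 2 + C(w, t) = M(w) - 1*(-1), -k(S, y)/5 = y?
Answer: -1368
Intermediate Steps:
M(D) = -5 (M(D) = -4 - 1 = -5)
k(S, y) = -5*y
C(w, t) = -6 (C(w, t) = -2 + (-5 - 1*(-1)) = -2 + (-5 + 1) = -2 - 4 = -6)
o(W, s) = 56 - 48*W (o(W, s) = 56 + 8*(W*(-6)) = 56 + 8*(-6*W) = 56 - 48*W)
H(z) = -z (H(z) = z*(2 - 1*(-2)) - 5*z = z*(2 + 2) - 5*z = z*4 - 5*z = 4*z - 5*z = -z)
-120 + o(-1, -11)*H(12) = -120 + (56 - 48*(-1))*(-1*12) = -120 + (56 + 48)*(-12) = -120 + 104*(-12) = -120 - 1248 = -1368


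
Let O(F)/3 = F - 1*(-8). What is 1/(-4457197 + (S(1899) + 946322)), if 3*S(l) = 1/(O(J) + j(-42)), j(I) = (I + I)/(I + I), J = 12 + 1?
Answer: -192/674087999 ≈ -2.8483e-7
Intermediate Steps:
J = 13
j(I) = 1 (j(I) = (2*I)/((2*I)) = (2*I)*(1/(2*I)) = 1)
O(F) = 24 + 3*F (O(F) = 3*(F - 1*(-8)) = 3*(F + 8) = 3*(8 + F) = 24 + 3*F)
S(l) = 1/192 (S(l) = 1/(3*((24 + 3*13) + 1)) = 1/(3*((24 + 39) + 1)) = 1/(3*(63 + 1)) = (1/3)/64 = (1/3)*(1/64) = 1/192)
1/(-4457197 + (S(1899) + 946322)) = 1/(-4457197 + (1/192 + 946322)) = 1/(-4457197 + 181693825/192) = 1/(-674087999/192) = -192/674087999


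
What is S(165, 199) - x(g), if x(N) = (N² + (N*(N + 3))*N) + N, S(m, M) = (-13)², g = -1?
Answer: 167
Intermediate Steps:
S(m, M) = 169
x(N) = N + N² + N²*(3 + N) (x(N) = (N² + (N*(3 + N))*N) + N = (N² + N²*(3 + N)) + N = N + N² + N²*(3 + N))
S(165, 199) - x(g) = 169 - (-1)*(1 + (-1)² + 4*(-1)) = 169 - (-1)*(1 + 1 - 4) = 169 - (-1)*(-2) = 169 - 1*2 = 169 - 2 = 167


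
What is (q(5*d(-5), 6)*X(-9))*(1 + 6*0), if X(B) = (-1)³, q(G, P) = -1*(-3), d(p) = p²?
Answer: -3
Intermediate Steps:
q(G, P) = 3
X(B) = -1
(q(5*d(-5), 6)*X(-9))*(1 + 6*0) = (3*(-1))*(1 + 6*0) = -3*(1 + 0) = -3*1 = -3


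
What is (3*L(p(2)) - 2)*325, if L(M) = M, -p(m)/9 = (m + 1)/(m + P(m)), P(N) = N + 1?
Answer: -5915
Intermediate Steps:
P(N) = 1 + N
p(m) = -9*(1 + m)/(1 + 2*m) (p(m) = -9*(m + 1)/(m + (1 + m)) = -9*(1 + m)/(1 + 2*m))
(3*L(p(2)) - 2)*325 = (3*(9*(-1 - 1*2)/(1 + 2*2)) - 2)*325 = (3*(9*(-1 - 2)/(1 + 4)) - 2)*325 = (3*(9*(-3)/5) - 2)*325 = (3*(9*(⅕)*(-3)) - 2)*325 = (3*(-27/5) - 2)*325 = (-81/5 - 2)*325 = -91/5*325 = -5915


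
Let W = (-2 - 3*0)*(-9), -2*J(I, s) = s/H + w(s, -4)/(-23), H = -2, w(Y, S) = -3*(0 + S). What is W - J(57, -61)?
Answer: 3035/92 ≈ 32.989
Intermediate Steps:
w(Y, S) = -3*S
J(I, s) = 6/23 + s/4 (J(I, s) = -(s/(-2) - 3*(-4)/(-23))/2 = -(s*(-½) + 12*(-1/23))/2 = -(-s/2 - 12/23)/2 = -(-12/23 - s/2)/2 = 6/23 + s/4)
W = 18 (W = (-2 + 0)*(-9) = -2*(-9) = 18)
W - J(57, -61) = 18 - (6/23 + (¼)*(-61)) = 18 - (6/23 - 61/4) = 18 - 1*(-1379/92) = 18 + 1379/92 = 3035/92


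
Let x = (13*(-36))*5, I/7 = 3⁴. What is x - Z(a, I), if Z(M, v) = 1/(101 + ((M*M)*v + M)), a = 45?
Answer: -2687071141/1148321 ≈ -2340.0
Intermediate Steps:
I = 567 (I = 7*3⁴ = 7*81 = 567)
Z(M, v) = 1/(101 + M + v*M²) (Z(M, v) = 1/(101 + (M²*v + M)) = 1/(101 + (v*M² + M)) = 1/(101 + (M + v*M²)) = 1/(101 + M + v*M²))
x = -2340 (x = -468*5 = -2340)
x - Z(a, I) = -2340 - 1/(101 + 45 + 567*45²) = -2340 - 1/(101 + 45 + 567*2025) = -2340 - 1/(101 + 45 + 1148175) = -2340 - 1/1148321 = -2687071141/1148321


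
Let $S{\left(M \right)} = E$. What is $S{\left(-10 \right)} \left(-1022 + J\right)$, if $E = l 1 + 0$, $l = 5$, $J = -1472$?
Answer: $-12470$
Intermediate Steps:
$E = 5$ ($E = 5 \cdot 1 + 0 = 5 + 0 = 5$)
$S{\left(M \right)} = 5$
$S{\left(-10 \right)} \left(-1022 + J\right) = 5 \left(-1022 - 1472\right) = 5 \left(-2494\right) = -12470$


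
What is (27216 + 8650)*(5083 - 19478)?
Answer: -516291070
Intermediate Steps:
(27216 + 8650)*(5083 - 19478) = 35866*(-14395) = -516291070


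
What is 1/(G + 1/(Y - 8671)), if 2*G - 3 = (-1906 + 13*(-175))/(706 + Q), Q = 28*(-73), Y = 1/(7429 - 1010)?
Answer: 18617985006/57013692577 ≈ 0.32655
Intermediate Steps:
Y = 1/6419 ≈ 0.00015579
Q = -2044
G = 8195/2676 (G = 3/2 + ((-1906 + 13*(-175))/(706 - 2044))/2 = 3/2 + ((-1906 - 2275)/(-1338))/2 = 3/2 + (-4181*(-1/1338))/2 = 3/2 + (½)*(4181/1338) = 3/2 + 4181/2676 = 8195/2676 ≈ 3.0624)
1/(G + 1/(Y - 8671)) = 1/(8195/2676 + 1/(1/6419 - 8671)) = 1/(8195/2676 + 1/(-55659148/6419)) = 1/(8195/2676 - 6419/55659148) = 1/(57013692577/18617985006) = 18617985006/57013692577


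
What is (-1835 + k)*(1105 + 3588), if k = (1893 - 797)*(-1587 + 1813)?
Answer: 1153825673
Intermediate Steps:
k = 247696 (k = 1096*226 = 247696)
(-1835 + k)*(1105 + 3588) = (-1835 + 247696)*(1105 + 3588) = 245861*4693 = 1153825673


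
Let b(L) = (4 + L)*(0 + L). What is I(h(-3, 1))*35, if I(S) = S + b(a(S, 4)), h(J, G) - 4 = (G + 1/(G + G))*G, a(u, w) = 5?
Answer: 3535/2 ≈ 1767.5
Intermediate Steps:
h(J, G) = 4 + G*(G + 1/(2*G)) (h(J, G) = 4 + (G + 1/(G + G))*G = 4 + (G + 1/(2*G))*G = 4 + G*(G + 1/(2*G)))
b(L) = L*(4 + L) (b(L) = (4 + L)*L = L*(4 + L))
I(S) = 45 + S (I(S) = S + 5*(4 + 5) = S + 5*9 = S + 45 = 45 + S)
I(h(-3, 1))*35 = (45 + (9/2 + 1²))*35 = (45 + (9/2 + 1))*35 = (45 + 11/2)*35 = (101/2)*35 = 3535/2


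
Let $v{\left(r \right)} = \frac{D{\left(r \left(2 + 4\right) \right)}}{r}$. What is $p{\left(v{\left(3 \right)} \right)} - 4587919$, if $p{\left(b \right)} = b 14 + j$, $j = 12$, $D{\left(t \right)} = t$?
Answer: $-4587823$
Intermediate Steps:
$v{\left(r \right)} = 6$ ($v{\left(r \right)} = \frac{r \left(2 + 4\right)}{r} = \frac{r 6}{r} = \frac{6 r}{r} = 6$)
$p{\left(b \right)} = 12 + 14 b$ ($p{\left(b \right)} = b 14 + 12 = 14 b + 12 = 12 + 14 b$)
$p{\left(v{\left(3 \right)} \right)} - 4587919 = \left(12 + 14 \cdot 6\right) - 4587919 = \left(12 + 84\right) - 4587919 = 96 - 4587919 = -4587823$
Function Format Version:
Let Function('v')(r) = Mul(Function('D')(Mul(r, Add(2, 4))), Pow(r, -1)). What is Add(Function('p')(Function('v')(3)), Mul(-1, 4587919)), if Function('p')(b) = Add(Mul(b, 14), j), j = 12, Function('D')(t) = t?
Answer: -4587823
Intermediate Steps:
Function('v')(r) = 6 (Function('v')(r) = Mul(Mul(r, Add(2, 4)), Pow(r, -1)) = Mul(Mul(r, 6), Pow(r, -1)) = Mul(Mul(6, r), Pow(r, -1)) = 6)
Function('p')(b) = Add(12, Mul(14, b)) (Function('p')(b) = Add(Mul(b, 14), 12) = Add(Mul(14, b), 12) = Add(12, Mul(14, b)))
Add(Function('p')(Function('v')(3)), Mul(-1, 4587919)) = Add(Add(12, Mul(14, 6)), Mul(-1, 4587919)) = Add(Add(12, 84), -4587919) = Add(96, -4587919) = -4587823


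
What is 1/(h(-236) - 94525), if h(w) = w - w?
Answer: -1/94525 ≈ -1.0579e-5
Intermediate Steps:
h(w) = 0
1/(h(-236) - 94525) = 1/(0 - 94525) = 1/(-94525) = -1/94525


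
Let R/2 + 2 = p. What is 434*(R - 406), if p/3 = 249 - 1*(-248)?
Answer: 1116248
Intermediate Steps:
p = 1491 (p = 3*(249 - 1*(-248)) = 3*(249 + 248) = 3*497 = 1491)
R = 2978 (R = -4 + 2*1491 = -4 + 2982 = 2978)
434*(R - 406) = 434*(2978 - 406) = 434*2572 = 1116248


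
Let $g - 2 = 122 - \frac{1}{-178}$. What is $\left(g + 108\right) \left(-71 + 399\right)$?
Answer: $\frac{6772708}{89} \approx 76098.0$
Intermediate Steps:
$g = \frac{22073}{178}$ ($g = 2 + \left(122 - \frac{1}{-178}\right) = 2 + \left(122 - - \frac{1}{178}\right) = 2 + \left(122 + \frac{1}{178}\right) = 2 + \frac{21717}{178} = \frac{22073}{178} \approx 124.01$)
$\left(g + 108\right) \left(-71 + 399\right) = \left(\frac{22073}{178} + 108\right) \left(-71 + 399\right) = \frac{41297}{178} \cdot 328 = \frac{6772708}{89}$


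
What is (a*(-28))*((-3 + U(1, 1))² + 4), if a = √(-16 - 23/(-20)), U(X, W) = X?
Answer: -336*I*√165/5 ≈ -863.2*I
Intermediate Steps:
a = 3*I*√165/10 (a = √(-16 - 23*(-1/20)) = √(-16 + 23/20) = √(-297/20) = 3*I*√165/10 ≈ 3.8536*I)
(a*(-28))*((-3 + U(1, 1))² + 4) = ((3*I*√165/10)*(-28))*((-3 + 1)² + 4) = (-42*I*√165/5)*((-2)² + 4) = (-42*I*√165/5)*(4 + 4) = -42*I*√165/5*8 = -336*I*√165/5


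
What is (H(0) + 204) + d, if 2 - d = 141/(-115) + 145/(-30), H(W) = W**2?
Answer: 146321/690 ≈ 212.06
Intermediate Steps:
d = 5561/690 (d = 2 - (141/(-115) + 145/(-30)) = 2 - (141*(-1/115) + 145*(-1/30)) = 2 - (-141/115 - 29/6) = 2 - 1*(-4181/690) = 2 + 4181/690 = 5561/690 ≈ 8.0594)
(H(0) + 204) + d = (0**2 + 204) + 5561/690 = (0 + 204) + 5561/690 = 204 + 5561/690 = 146321/690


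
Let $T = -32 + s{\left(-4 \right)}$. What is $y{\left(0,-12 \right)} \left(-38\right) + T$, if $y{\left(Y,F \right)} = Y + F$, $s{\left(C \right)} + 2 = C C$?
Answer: $438$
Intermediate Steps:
$s{\left(C \right)} = -2 + C^{2}$ ($s{\left(C \right)} = -2 + C C = -2 + C^{2}$)
$T = -18$ ($T = -32 - \left(2 - \left(-4\right)^{2}\right) = -32 + \left(-2 + 16\right) = -32 + 14 = -18$)
$y{\left(Y,F \right)} = F + Y$
$y{\left(0,-12 \right)} \left(-38\right) + T = \left(-12 + 0\right) \left(-38\right) - 18 = \left(-12\right) \left(-38\right) - 18 = 456 - 18 = 438$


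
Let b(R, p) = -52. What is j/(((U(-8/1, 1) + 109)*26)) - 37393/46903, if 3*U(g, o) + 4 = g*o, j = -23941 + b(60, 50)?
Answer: -1227426569/128045190 ≈ -9.5859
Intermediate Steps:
j = -23993 (j = -23941 - 52 = -23993)
U(g, o) = -4/3 + g*o/3 (U(g, o) = -4/3 + (g*o)/3 = -4/3 + g*o/3)
j/(((U(-8/1, 1) + 109)*26)) - 37393/46903 = -23993*1/(26*((-4/3 + (1/3)*(-8/1)*1) + 109)) - 37393/46903 = -23993*1/(26*((-4/3 + (1/3)*(-8*1)*1) + 109)) - 37393*1/46903 = -23993*1/(26*((-4/3 + (1/3)*(-8)*1) + 109)) - 37393/46903 = -23993*1/(26*((-4/3 - 8/3) + 109)) - 37393/46903 = -23993*1/(26*(-4 + 109)) - 37393/46903 = -23993/(105*26) - 37393/46903 = -23993/2730 - 37393/46903 = -1227426569/128045190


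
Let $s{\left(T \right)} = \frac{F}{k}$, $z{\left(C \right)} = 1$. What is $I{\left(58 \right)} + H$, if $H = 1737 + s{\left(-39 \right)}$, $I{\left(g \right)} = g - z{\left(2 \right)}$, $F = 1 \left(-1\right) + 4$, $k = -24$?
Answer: $\frac{14351}{8} \approx 1793.9$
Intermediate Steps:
$F = 3$ ($F = -1 + 4 = 3$)
$s{\left(T \right)} = - \frac{1}{8}$ ($s{\left(T \right)} = \frac{3}{-24} = 3 \left(- \frac{1}{24}\right) = - \frac{1}{8}$)
$I{\left(g \right)} = -1 + g$ ($I{\left(g \right)} = g - 1 = -1 + g$)
$H = \frac{13895}{8}$ ($H = 1737 - \frac{1}{8} = \frac{13895}{8} \approx 1736.9$)
$I{\left(58 \right)} + H = \left(-1 + 58\right) + \frac{13895}{8} = 57 + \frac{13895}{8} = \frac{14351}{8}$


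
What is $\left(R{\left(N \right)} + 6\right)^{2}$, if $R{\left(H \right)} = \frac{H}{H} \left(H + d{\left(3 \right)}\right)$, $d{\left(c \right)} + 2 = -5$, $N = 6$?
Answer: $25$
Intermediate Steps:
$d{\left(c \right)} = -7$ ($d{\left(c \right)} = -2 - 5 = -7$)
$R{\left(H \right)} = -7 + H$ ($R{\left(H \right)} = \frac{H}{H} \left(H - 7\right) = 1 \left(-7 + H\right) = -7 + H$)
$\left(R{\left(N \right)} + 6\right)^{2} = \left(\left(-7 + 6\right) + 6\right)^{2} = \left(-1 + 6\right)^{2} = 5^{2} = 25$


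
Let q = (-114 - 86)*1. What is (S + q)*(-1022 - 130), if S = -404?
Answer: 695808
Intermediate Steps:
q = -200 (q = -200*1 = -200)
(S + q)*(-1022 - 130) = (-404 - 200)*(-1022 - 130) = -604*(-1152) = 695808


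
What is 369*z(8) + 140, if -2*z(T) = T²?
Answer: -11668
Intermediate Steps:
z(T) = -T²/2
369*z(8) + 140 = 369*(-½*8²) + 140 = 369*(-½*64) + 140 = 369*(-32) + 140 = -11808 + 140 = -11668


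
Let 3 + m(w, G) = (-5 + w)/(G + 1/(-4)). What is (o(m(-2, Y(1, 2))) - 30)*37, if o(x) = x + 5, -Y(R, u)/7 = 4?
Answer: -116032/113 ≈ -1026.8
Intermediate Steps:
Y(R, u) = -28 (Y(R, u) = -7*4 = -28)
m(w, G) = -3 + (-5 + w)/(-¼ + G) (m(w, G) = -3 + (-5 + w)/(G + 1/(-4)) = -3 + (-5 + w)/(G - ¼) = -3 + (-5 + w)/(-¼ + G))
o(x) = 5 + x
(o(m(-2, Y(1, 2))) - 30)*37 = ((5 + (-17 - 12*(-28) + 4*(-2))/(-1 + 4*(-28))) - 30)*37 = ((5 + (-17 + 336 - 8)/(-1 - 112)) - 30)*37 = ((5 + 311/(-113)) - 30)*37 = ((5 - 1/113*311) - 30)*37 = ((5 - 311/113) - 30)*37 = (254/113 - 30)*37 = -3136/113*37 = -116032/113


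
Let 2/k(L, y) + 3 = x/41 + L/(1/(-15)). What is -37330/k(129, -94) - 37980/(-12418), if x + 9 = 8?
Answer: 9208582555705/254569 ≈ 3.6173e+7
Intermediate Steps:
x = -1 (x = -9 + 8 = -1)
k(L, y) = 2/(-124/41 - 15*L) (k(L, y) = 2/(-3 + (-1/41 + L/(1/(-15)))) = 2/(-3 + (-1*1/41 + L/(-1/15))) = 2/(-3 + (-1/41 + L*(-15))) = 2/(-3 + (-1/41 - 15*L)) = 2/(-124/41 - 15*L))
-37330/k(129, -94) - 37980/(-12418) = -37330/((-82/(124 + 615*129))) - 37980/(-12418) = -37330/((-82/(124 + 79335))) - 37980*(-1/12418) = -37330/((-82/79459)) + 18990/6209 = -37330/((-82*1/79459)) + 18990/6209 = -37330/(-82/79459) + 18990/6209 = -37330*(-79459/82) + 18990/6209 = 1483102235/41 + 18990/6209 = 9208582555705/254569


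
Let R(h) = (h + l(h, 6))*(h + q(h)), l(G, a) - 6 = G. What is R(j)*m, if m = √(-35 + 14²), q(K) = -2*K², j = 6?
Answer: -1188*√161 ≈ -15074.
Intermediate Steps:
l(G, a) = 6 + G
m = √161 (m = √(-35 + 196) = √161 ≈ 12.689)
R(h) = (6 + 2*h)*(h - 2*h²) (R(h) = (h + (6 + h))*(h - 2*h²) = (6 + 2*h)*(h - 2*h²))
R(j)*m = (2*6*(3 - 5*6 - 2*6²))*√161 = (2*6*(3 - 30 - 2*36))*√161 = (2*6*(3 - 30 - 72))*√161 = (2*6*(-99))*√161 = -1188*√161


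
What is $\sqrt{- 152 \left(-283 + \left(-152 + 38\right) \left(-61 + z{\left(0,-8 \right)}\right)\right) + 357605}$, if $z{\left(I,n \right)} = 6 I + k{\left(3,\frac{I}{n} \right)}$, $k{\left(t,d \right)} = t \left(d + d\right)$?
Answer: $i \sqrt{656387} \approx 810.18 i$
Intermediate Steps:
$k{\left(t,d \right)} = 2 d t$ ($k{\left(t,d \right)} = t 2 d = 2 d t$)
$z{\left(I,n \right)} = 6 I + \frac{6 I}{n}$ ($z{\left(I,n \right)} = 6 I + 2 \frac{I}{n} 3 = 6 I + \frac{6 I}{n}$)
$\sqrt{- 152 \left(-283 + \left(-152 + 38\right) \left(-61 + z{\left(0,-8 \right)}\right)\right) + 357605} = \sqrt{- 152 \left(-283 + \left(-152 + 38\right) \left(-61 + 6 \cdot 0 \frac{1}{-8} \left(1 - 8\right)\right)\right) + 357605} = \sqrt{- 152 \left(-283 - 114 \left(-61 + 6 \cdot 0 \left(- \frac{1}{8}\right) \left(-7\right)\right)\right) + 357605} = \sqrt{- 152 \left(-283 - 114 \left(-61 + 0\right)\right) + 357605} = \sqrt{- 152 \left(-283 - -6954\right) + 357605} = \sqrt{- 152 \left(-283 + 6954\right) + 357605} = \sqrt{\left(-152\right) 6671 + 357605} = \sqrt{-1013992 + 357605} = \sqrt{-656387} = i \sqrt{656387}$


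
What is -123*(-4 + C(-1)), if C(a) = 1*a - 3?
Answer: 984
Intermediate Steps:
C(a) = -3 + a (C(a) = a - 3 = -3 + a)
-123*(-4 + C(-1)) = -123*(-4 + (-3 - 1)) = -123*(-4 - 4) = -123*(-8) = 984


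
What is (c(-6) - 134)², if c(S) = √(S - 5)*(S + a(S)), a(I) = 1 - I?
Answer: (134 - I*√11)² ≈ 17945.0 - 888.86*I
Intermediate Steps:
c(S) = √(-5 + S) (c(S) = √(S - 5)*(S + (1 - S)) = √(-5 + S)*1 = √(-5 + S))
(c(-6) - 134)² = (√(-5 - 6) - 134)² = (√(-11) - 134)² = (I*√11 - 134)² = (-134 + I*√11)²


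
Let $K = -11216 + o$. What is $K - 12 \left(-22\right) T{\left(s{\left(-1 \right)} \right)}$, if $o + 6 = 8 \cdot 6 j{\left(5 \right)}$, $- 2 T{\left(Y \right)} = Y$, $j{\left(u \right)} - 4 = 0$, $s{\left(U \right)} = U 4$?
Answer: $-10502$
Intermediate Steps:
$s{\left(U \right)} = 4 U$
$j{\left(u \right)} = 4$ ($j{\left(u \right)} = 4 + 0 = 4$)
$T{\left(Y \right)} = - \frac{Y}{2}$
$o = 186$ ($o = -6 + 8 \cdot 6 \cdot 4 = -6 + 48 \cdot 4 = -6 + 192 = 186$)
$K = -11030$ ($K = -11216 + 186 = -11030$)
$K - 12 \left(-22\right) T{\left(s{\left(-1 \right)} \right)} = -11030 - 12 \left(-22\right) \left(- \frac{4 \left(-1\right)}{2}\right) = -11030 - - 264 \left(\left(- \frac{1}{2}\right) \left(-4\right)\right) = -11030 - \left(-264\right) 2 = -11030 - -528 = -11030 + 528 = -10502$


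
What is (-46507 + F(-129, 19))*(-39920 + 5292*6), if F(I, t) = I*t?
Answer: 399888944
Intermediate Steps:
(-46507 + F(-129, 19))*(-39920 + 5292*6) = (-46507 - 129*19)*(-39920 + 5292*6) = (-46507 - 2451)*(-39920 + 31752) = -48958*(-8168) = 399888944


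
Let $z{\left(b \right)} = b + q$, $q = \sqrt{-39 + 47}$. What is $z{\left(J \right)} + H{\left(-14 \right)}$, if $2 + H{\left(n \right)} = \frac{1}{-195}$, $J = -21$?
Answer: $- \frac{4486}{195} + 2 \sqrt{2} \approx -20.177$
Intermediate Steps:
$q = 2 \sqrt{2}$ ($q = \sqrt{8} = 2 \sqrt{2} \approx 2.8284$)
$H{\left(n \right)} = - \frac{391}{195}$ ($H{\left(n \right)} = -2 + \frac{1}{-195} = -2 - \frac{1}{195} = - \frac{391}{195}$)
$z{\left(b \right)} = b + 2 \sqrt{2}$
$z{\left(J \right)} + H{\left(-14 \right)} = \left(-21 + 2 \sqrt{2}\right) - \frac{391}{195} = - \frac{4486}{195} + 2 \sqrt{2}$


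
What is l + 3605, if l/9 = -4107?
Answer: -33358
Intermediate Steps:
l = -36963 (l = 9*(-4107) = -36963)
l + 3605 = -36963 + 3605 = -33358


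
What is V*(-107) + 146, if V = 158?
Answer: -16760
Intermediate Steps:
V*(-107) + 146 = 158*(-107) + 146 = -16906 + 146 = -16760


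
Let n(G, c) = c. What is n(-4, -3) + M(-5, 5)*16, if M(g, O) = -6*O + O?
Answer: -403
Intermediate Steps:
M(g, O) = -5*O
n(-4, -3) + M(-5, 5)*16 = -3 - 5*5*16 = -3 - 25*16 = -3 - 400 = -403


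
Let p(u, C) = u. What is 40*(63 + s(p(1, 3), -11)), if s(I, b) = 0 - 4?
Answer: 2360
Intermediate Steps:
s(I, b) = -4
40*(63 + s(p(1, 3), -11)) = 40*(63 - 4) = 40*59 = 2360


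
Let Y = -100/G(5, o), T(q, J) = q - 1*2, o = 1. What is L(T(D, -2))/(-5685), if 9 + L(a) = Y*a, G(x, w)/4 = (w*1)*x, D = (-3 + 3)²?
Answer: -1/5685 ≈ -0.00017590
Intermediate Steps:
D = 0 (D = 0² = 0)
T(q, J) = -2 + q (T(q, J) = q - 2 = -2 + q)
G(x, w) = 4*w*x (G(x, w) = 4*((w*1)*x) = 4*(w*x) = 4*w*x)
Y = -5 (Y = -100/(4*1*5) = -100/20 = -100*1/20 = -5)
L(a) = -9 - 5*a
L(T(D, -2))/(-5685) = (-9 - 5*(-2 + 0))/(-5685) = (-9 - 5*(-2))*(-1/5685) = (-9 + 10)*(-1/5685) = 1*(-1/5685) = -1/5685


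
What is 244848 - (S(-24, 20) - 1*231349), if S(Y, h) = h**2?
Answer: 475797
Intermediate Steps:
244848 - (S(-24, 20) - 1*231349) = 244848 - (20**2 - 1*231349) = 244848 - (400 - 231349) = 244848 - 1*(-230949) = 244848 + 230949 = 475797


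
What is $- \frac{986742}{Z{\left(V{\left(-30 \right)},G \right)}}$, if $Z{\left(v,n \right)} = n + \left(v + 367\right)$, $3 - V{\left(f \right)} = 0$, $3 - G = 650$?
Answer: $\frac{986742}{277} \approx 3562.2$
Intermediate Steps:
$G = -647$ ($G = 3 - 650 = -647$)
$V{\left(f \right)} = 3$ ($V{\left(f \right)} = 3 - 0 = 3 + 0 = 3$)
$Z{\left(v,n \right)} = 367 + n + v$ ($Z{\left(v,n \right)} = n + \left(367 + v\right) = 367 + n + v$)
$- \frac{986742}{Z{\left(V{\left(-30 \right)},G \right)}} = - \frac{986742}{367 - 647 + 3} = - \frac{986742}{-277} = \left(-986742\right) \left(- \frac{1}{277}\right) = \frac{986742}{277}$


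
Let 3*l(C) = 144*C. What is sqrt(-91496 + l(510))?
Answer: 2*I*sqrt(16754) ≈ 258.87*I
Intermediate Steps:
l(C) = 48*C (l(C) = (144*C)/3 = 48*C)
sqrt(-91496 + l(510)) = sqrt(-91496 + 48*510) = sqrt(-91496 + 24480) = sqrt(-67016) = 2*I*sqrt(16754)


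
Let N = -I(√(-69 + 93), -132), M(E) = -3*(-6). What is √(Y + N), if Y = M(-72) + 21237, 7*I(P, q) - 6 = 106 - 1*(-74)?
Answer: 3*√115577/7 ≈ 145.70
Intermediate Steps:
M(E) = 18
I(P, q) = 186/7 (I(P, q) = 6/7 + (106 - 1*(-74))/7 = 6/7 + (106 + 74)/7 = 6/7 + (⅐)*180 = 6/7 + 180/7 = 186/7)
N = -186/7 (N = -1*186/7 = -186/7 ≈ -26.571)
Y = 21255 (Y = 18 + 21237 = 21255)
√(Y + N) = √(21255 - 186/7) = √(148599/7) = 3*√115577/7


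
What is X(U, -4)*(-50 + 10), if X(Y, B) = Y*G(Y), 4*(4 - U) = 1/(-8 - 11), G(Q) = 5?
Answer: -15250/19 ≈ -802.63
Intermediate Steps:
U = 305/76 (U = 4 - 1/(4*(-8 - 11)) = 4 - ¼/(-19) = 4 - ¼*(-1/19) = 4 + 1/76 = 305/76 ≈ 4.0132)
X(Y, B) = 5*Y (X(Y, B) = Y*5 = 5*Y)
X(U, -4)*(-50 + 10) = (5*(305/76))*(-50 + 10) = (1525/76)*(-40) = -15250/19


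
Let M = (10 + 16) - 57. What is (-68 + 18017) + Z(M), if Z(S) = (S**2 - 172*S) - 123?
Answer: 24119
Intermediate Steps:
M = -31 (M = 26 - 57 = -31)
Z(S) = -123 + S**2 - 172*S
(-68 + 18017) + Z(M) = (-68 + 18017) + (-123 + (-31)**2 - 172*(-31)) = 17949 + (-123 + 961 + 5332) = 17949 + 6170 = 24119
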